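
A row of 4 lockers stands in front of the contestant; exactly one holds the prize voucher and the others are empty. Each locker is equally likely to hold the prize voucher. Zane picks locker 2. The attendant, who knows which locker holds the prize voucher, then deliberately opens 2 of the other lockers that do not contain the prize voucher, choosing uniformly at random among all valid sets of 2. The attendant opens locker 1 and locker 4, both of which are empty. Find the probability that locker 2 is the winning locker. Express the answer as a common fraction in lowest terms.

Consider each possible location of the prize voucher in turn.
If it is in either of lockers 1 and 4 (prior 1/4 each): that locker was opened and seen not to hold the prize — ruled out; weight (1/4)·0 = 0 each.
If it is in locker 2 (prior 1/4): the attendant has 3 equally likely choices, so probability 1/3; weight (1/4)·(1/3) = 1/12.
If it is in locker 3 (prior 1/4): the attendant has no choice, probability 1; weight (1/4)·1 = 1/4.
The weights sum to 1/3.
So P(the prize voucher in locker 2 | the attendant opened locker 1 and locker 4) = (1/12) / (1/3) = 1/4.

1/4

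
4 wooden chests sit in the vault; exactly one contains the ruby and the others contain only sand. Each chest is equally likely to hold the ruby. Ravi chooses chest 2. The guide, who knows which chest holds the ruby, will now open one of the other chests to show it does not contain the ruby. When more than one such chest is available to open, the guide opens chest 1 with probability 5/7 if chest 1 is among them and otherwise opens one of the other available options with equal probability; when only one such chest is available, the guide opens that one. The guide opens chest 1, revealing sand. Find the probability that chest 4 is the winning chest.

1/3

Consider each possible location of the ruby in turn.
If it is in chest 1 (prior 1/4): the guide opened chest 1, so this case is ruled out; weight (1/4)·0 = 0.
If it is in any of chests 2, 3, and 4 (prior 1/4 each): chest 1 is available, opened with probability 5/7; weight (1/4)·(5/7) = 5/28 each.
The weights sum to 15/28.
So P(the ruby in chest 4 | the guide opened chest 1) = (5/28) / (15/28) = 1/3.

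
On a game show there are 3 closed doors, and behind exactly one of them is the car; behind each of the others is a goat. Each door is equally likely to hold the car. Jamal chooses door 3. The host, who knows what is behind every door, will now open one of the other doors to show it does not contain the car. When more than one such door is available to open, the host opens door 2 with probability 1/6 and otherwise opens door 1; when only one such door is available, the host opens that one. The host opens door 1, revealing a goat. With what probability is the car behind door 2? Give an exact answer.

Apply Bayes' rule, conditioning on where the car actually is.
If it is behind door 1 (prior 1/3): the host opened door 1, so this case is ruled out; weight (1/3)·0 = 0.
If it is behind door 2 (prior 1/3): only door 1 is available, probability 1; weight (1/3)·1 = 1/3.
If it is behind door 3 (prior 1/3): door 2 is available but not opened, probability 5/6; weight (1/3)·(5/6) = 5/18.
The weights sum to 11/18.
So P(the car behind door 2 | the host opened door 1) = (1/3) / (11/18) = 6/11.

6/11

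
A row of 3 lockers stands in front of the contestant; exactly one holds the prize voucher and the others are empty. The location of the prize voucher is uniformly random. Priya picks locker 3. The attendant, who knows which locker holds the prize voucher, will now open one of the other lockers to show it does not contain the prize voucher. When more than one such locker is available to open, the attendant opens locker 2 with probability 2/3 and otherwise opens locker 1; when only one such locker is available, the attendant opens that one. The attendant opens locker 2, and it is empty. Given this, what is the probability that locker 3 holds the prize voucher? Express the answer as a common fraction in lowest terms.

Apply Bayes' rule, conditioning on where the prize voucher actually is.
If it is in locker 1 (prior 1/3): only locker 2 is available, probability 1; weight (1/3)·1 = 1/3.
If it is in locker 2 (prior 1/3): the attendant opened locker 2, so this case is ruled out; weight (1/3)·0 = 0.
If it is in locker 3 (prior 1/3): locker 2 is available, opened with probability 2/3; weight (1/3)·(2/3) = 2/9.
The weights sum to 5/9.
So P(the prize voucher in locker 3 | the attendant opened locker 2) = (2/9) / (5/9) = 2/5.

2/5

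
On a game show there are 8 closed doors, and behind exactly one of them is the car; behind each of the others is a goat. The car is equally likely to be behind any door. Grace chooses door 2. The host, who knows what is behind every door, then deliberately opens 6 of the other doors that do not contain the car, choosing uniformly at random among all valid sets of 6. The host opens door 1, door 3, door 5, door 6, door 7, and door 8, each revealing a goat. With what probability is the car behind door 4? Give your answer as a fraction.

7/8

Condition on the true location of the car.
If it is behind any of doors 1, 3, 5, 6, 7, and 8 (prior 1/8 each): that door was opened and seen not to hold the prize — ruled out; weight (1/8)·0 = 0 each.
If it is behind door 2 (prior 1/8): the host has 7 equally likely choices, so probability 1/7; weight (1/8)·(1/7) = 1/56.
If it is behind door 4 (prior 1/8): the host has no choice, probability 1; weight (1/8)·1 = 1/8.
The weights sum to 1/7.
So P(the car behind door 4 | the host opened door 1, door 3, door 5, door 6, door 7, and door 8) = (1/8) / (1/7) = 7/8.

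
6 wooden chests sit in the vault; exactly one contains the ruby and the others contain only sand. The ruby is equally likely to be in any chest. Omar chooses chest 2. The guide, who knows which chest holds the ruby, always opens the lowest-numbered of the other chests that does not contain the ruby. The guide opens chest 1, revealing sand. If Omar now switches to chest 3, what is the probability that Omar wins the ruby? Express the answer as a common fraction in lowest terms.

Apply Bayes' rule, conditioning on where the ruby actually is.
If it is in chest 1 (prior 1/6): the guide opened chest 1, so this case is ruled out; weight (1/6)·0 = 0.
If it is in any of chests 2, 3, 4, 5, and 6 (prior 1/6 each): chest 1 is the lowest-numbered option available, probability 1; weight (1/6)·1 = 1/6 each.
The weights sum to 5/6.
So P(the ruby in chest 3 | the guide opened chest 1) = (1/6) / (5/6) = 1/5.

1/5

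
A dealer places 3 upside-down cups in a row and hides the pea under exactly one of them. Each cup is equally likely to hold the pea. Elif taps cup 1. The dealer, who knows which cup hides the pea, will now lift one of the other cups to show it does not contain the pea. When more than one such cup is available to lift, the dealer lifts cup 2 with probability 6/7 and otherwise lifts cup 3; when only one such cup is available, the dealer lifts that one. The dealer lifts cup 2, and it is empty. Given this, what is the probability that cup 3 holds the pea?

Apply Bayes' rule, conditioning on where the pea actually is.
If it is under cup 1 (prior 1/3): cup 2 is available, opened with probability 6/7; weight (1/3)·(6/7) = 2/7.
If it is under cup 2 (prior 1/3): the dealer opened cup 2, so this case is ruled out; weight (1/3)·0 = 0.
If it is under cup 3 (prior 1/3): only cup 2 is available, probability 1; weight (1/3)·1 = 1/3.
The weights sum to 13/21.
So P(the pea under cup 3 | the dealer opened cup 2) = (1/3) / (13/21) = 7/13.

7/13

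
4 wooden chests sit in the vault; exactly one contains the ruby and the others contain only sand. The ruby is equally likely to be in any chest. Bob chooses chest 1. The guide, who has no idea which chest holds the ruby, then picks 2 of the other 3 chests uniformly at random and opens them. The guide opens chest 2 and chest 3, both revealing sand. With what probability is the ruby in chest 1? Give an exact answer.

Apply Bayes' rule, conditioning on where the ruby actually is.
If it is in either of chests 1 and 4 (prior 1/4 each): the guide picks exactly this set with probability 1/3 regardless, and none is the prize; weight (1/4)·(1/3) = 1/12 each.
If it is in either of chests 2 and 3 (prior 1/4 each): that chest was opened and seen not to hold the prize — ruled out; weight (1/4)·0 = 0 each.
The weights sum to 1/6.
So P(the ruby in chest 1 | the guide opened chest 2 and chest 3) = (1/12) / (1/6) = 1/2.

1/2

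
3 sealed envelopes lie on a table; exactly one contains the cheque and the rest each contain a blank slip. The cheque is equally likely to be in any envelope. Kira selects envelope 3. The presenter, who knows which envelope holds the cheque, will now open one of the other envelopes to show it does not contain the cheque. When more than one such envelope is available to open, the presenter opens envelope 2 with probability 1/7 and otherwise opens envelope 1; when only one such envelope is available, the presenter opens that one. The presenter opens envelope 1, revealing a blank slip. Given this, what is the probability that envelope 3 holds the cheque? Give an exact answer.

6/13

Apply Bayes' rule, conditioning on where the cheque actually is.
If it is in envelope 1 (prior 1/3): the presenter opened envelope 1, so this case is ruled out; weight (1/3)·0 = 0.
If it is in envelope 2 (prior 1/3): only envelope 1 is available, probability 1; weight (1/3)·1 = 1/3.
If it is in envelope 3 (prior 1/3): envelope 2 is available but not opened, probability 6/7; weight (1/3)·(6/7) = 2/7.
The weights sum to 13/21.
So P(the cheque in envelope 3 | the presenter opened envelope 1) = (2/7) / (13/21) = 6/13.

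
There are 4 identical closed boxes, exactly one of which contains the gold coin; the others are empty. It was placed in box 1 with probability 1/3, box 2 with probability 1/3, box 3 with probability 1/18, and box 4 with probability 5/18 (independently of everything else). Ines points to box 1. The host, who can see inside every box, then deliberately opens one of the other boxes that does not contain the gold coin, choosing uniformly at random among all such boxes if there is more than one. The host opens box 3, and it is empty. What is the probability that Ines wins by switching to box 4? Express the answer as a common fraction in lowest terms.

1/3

Consider each possible location of the gold coin in turn.
If it is in box 1 (prior 1/3): the host has 3 equally likely choices, so probability 1/3; weight (1/3)·(1/3) = 1/9.
If it is in box 2 (prior 1/3): the host has 2 equally likely choices, so probability 1/2; weight (1/3)·(1/2) = 1/6.
If it is in box 3 (prior 1/18): the host opened box 3, so this case is ruled out; weight (1/18)·0 = 0.
If it is in box 4 (prior 5/18): the host has 2 equally likely choices, so probability 1/2; weight (5/18)·(1/2) = 5/36.
The weights sum to 5/12.
So P(the gold coin in box 4 | the host opened box 3) = (5/36) / (5/12) = 1/3.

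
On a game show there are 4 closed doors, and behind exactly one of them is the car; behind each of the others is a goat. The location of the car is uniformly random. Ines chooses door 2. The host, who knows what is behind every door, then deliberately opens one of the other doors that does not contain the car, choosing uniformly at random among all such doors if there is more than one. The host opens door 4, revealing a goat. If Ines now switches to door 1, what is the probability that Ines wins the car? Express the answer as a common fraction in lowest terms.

Apply Bayes' rule, conditioning on where the car actually is.
If it is behind either of doors 1 and 3 (prior 1/4 each): the host has 2 equally likely choices, so probability 1/2; weight (1/4)·(1/2) = 1/8 each.
If it is behind door 2 (prior 1/4): the host has 3 equally likely choices, so probability 1/3; weight (1/4)·(1/3) = 1/12.
If it is behind door 4 (prior 1/4): the host opened door 4, so this case is ruled out; weight (1/4)·0 = 0.
The weights sum to 1/3.
So P(the car behind door 1 | the host opened door 4) = (1/8) / (1/3) = 3/8.

3/8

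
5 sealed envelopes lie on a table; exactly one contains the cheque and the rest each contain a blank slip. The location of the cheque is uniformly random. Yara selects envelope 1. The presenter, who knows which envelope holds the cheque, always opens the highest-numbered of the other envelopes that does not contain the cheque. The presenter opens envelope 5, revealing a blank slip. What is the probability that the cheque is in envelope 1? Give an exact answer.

Consider each possible location of the cheque in turn.
If it is in any of envelopes 1, 2, 3, and 4 (prior 1/5 each): envelope 5 is the highest-numbered option available, probability 1; weight (1/5)·1 = 1/5 each.
If it is in envelope 5 (prior 1/5): the presenter opened envelope 5, so this case is ruled out; weight (1/5)·0 = 0.
The weights sum to 4/5.
So P(the cheque in envelope 1 | the presenter opened envelope 5) = (1/5) / (4/5) = 1/4.

1/4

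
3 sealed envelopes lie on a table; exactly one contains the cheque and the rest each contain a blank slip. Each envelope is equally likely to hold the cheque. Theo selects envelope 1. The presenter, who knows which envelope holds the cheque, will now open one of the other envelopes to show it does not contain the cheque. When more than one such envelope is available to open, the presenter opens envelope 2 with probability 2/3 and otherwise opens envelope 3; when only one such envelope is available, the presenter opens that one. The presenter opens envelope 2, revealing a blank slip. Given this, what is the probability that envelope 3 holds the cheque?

3/5

Consider each possible location of the cheque in turn.
If it is in envelope 1 (prior 1/3): envelope 2 is available, opened with probability 2/3; weight (1/3)·(2/3) = 2/9.
If it is in envelope 2 (prior 1/3): the presenter opened envelope 2, so this case is ruled out; weight (1/3)·0 = 0.
If it is in envelope 3 (prior 1/3): only envelope 2 is available, probability 1; weight (1/3)·1 = 1/3.
The weights sum to 5/9.
So P(the cheque in envelope 3 | the presenter opened envelope 2) = (1/3) / (5/9) = 3/5.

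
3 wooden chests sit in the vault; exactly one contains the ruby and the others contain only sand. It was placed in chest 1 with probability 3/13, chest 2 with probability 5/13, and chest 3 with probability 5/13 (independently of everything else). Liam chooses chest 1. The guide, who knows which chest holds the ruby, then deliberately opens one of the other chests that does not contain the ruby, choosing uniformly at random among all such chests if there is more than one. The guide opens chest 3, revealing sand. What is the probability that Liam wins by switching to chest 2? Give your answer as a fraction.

10/13

Condition on the true location of the ruby.
If it is in chest 1 (prior 3/13): the guide has 2 equally likely choices, so probability 1/2; weight (3/13)·(1/2) = 3/26.
If it is in chest 2 (prior 5/13): the guide has no choice, probability 1; weight (5/13)·1 = 5/13.
If it is in chest 3 (prior 5/13): the guide opened chest 3, so this case is ruled out; weight (5/13)·0 = 0.
The weights sum to 1/2.
So P(the ruby in chest 2 | the guide opened chest 3) = (5/13) / (1/2) = 10/13.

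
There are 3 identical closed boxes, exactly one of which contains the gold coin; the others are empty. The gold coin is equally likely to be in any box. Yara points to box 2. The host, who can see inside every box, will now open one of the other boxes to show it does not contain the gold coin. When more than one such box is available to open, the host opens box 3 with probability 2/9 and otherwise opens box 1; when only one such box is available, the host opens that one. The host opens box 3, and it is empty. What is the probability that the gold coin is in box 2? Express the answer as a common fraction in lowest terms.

2/11

Apply Bayes' rule, conditioning on where the gold coin actually is.
If it is in box 1 (prior 1/3): only box 3 is available, probability 1; weight (1/3)·1 = 1/3.
If it is in box 2 (prior 1/3): box 3 is available, opened with probability 2/9; weight (1/3)·(2/9) = 2/27.
If it is in box 3 (prior 1/3): the host opened box 3, so this case is ruled out; weight (1/3)·0 = 0.
The weights sum to 11/27.
So P(the gold coin in box 2 | the host opened box 3) = (2/27) / (11/27) = 2/11.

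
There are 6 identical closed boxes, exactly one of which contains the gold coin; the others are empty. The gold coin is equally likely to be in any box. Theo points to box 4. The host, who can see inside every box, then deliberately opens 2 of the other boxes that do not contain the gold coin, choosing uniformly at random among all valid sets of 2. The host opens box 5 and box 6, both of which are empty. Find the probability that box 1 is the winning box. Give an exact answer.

Apply Bayes' rule, conditioning on where the gold coin actually is.
If it is in any of boxes 1, 2, and 3 (prior 1/6 each): the host has 6 equally likely choices, so probability 1/6; weight (1/6)·(1/6) = 1/36 each.
If it is in box 4 (prior 1/6): the host has 10 equally likely choices, so probability 1/10; weight (1/6)·(1/10) = 1/60.
If it is in either of boxes 5 and 6 (prior 1/6 each): that box was opened and seen not to hold the prize — ruled out; weight (1/6)·0 = 0 each.
The weights sum to 1/10.
So P(the gold coin in box 1 | the host opened box 5 and box 6) = (1/36) / (1/10) = 5/18.

5/18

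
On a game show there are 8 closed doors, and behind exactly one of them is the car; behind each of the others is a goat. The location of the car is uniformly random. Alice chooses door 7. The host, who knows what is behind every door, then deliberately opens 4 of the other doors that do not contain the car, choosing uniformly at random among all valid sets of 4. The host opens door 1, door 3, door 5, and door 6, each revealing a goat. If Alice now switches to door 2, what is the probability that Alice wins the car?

Apply Bayes' rule, conditioning on where the car actually is.
If it is behind any of doors 1, 3, 5, and 6 (prior 1/8 each): that door was opened and seen not to hold the prize — ruled out; weight (1/8)·0 = 0 each.
If it is behind any of doors 2, 4, and 8 (prior 1/8 each): the host has 15 equally likely choices, so probability 1/15; weight (1/8)·(1/15) = 1/120 each.
If it is behind door 7 (prior 1/8): the host has 35 equally likely choices, so probability 1/35; weight (1/8)·(1/35) = 1/280.
The weights sum to 1/35.
So P(the car behind door 2 | the host opened door 1, door 3, door 5, and door 6) = (1/120) / (1/35) = 7/24.

7/24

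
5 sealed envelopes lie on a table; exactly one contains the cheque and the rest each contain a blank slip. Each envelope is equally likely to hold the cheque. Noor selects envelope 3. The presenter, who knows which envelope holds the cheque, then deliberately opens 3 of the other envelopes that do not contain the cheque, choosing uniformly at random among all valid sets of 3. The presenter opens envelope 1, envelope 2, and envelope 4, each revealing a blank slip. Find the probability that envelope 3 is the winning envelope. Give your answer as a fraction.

1/5

Apply Bayes' rule, conditioning on where the cheque actually is.
If it is in any of envelopes 1, 2, and 4 (prior 1/5 each): that envelope was opened and seen not to hold the prize — ruled out; weight (1/5)·0 = 0 each.
If it is in envelope 3 (prior 1/5): the presenter has 4 equally likely choices, so probability 1/4; weight (1/5)·(1/4) = 1/20.
If it is in envelope 5 (prior 1/5): the presenter has no choice, probability 1; weight (1/5)·1 = 1/5.
The weights sum to 1/4.
So P(the cheque in envelope 3 | the presenter opened envelope 1, envelope 2, and envelope 4) = (1/20) / (1/4) = 1/5.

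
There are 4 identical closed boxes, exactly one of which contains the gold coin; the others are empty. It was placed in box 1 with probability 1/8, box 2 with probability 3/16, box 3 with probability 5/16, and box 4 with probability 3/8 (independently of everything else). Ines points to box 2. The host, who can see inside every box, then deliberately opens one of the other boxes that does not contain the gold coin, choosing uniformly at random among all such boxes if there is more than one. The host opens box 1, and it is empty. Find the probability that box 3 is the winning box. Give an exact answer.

Condition on the true location of the gold coin.
If it is in box 1 (prior 1/8): the host opened box 1, so this case is ruled out; weight (1/8)·0 = 0.
If it is in box 2 (prior 3/16): the host has 3 equally likely choices, so probability 1/3; weight (3/16)·(1/3) = 1/16.
If it is in box 3 (prior 5/16): the host has 2 equally likely choices, so probability 1/2; weight (5/16)·(1/2) = 5/32.
If it is in box 4 (prior 3/8): the host has 2 equally likely choices, so probability 1/2; weight (3/8)·(1/2) = 3/16.
The weights sum to 13/32.
So P(the gold coin in box 3 | the host opened box 1) = (5/32) / (13/32) = 5/13.

5/13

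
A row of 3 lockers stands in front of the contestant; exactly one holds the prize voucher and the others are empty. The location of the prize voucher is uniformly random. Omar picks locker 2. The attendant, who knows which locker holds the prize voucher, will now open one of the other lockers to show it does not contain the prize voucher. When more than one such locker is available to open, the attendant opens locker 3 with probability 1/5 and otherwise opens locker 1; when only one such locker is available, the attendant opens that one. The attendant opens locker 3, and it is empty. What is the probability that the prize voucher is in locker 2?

Consider each possible location of the prize voucher in turn.
If it is in locker 1 (prior 1/3): only locker 3 is available, probability 1; weight (1/3)·1 = 1/3.
If it is in locker 2 (prior 1/3): locker 3 is available, opened with probability 1/5; weight (1/3)·(1/5) = 1/15.
If it is in locker 3 (prior 1/3): the attendant opened locker 3, so this case is ruled out; weight (1/3)·0 = 0.
The weights sum to 2/5.
So P(the prize voucher in locker 2 | the attendant opened locker 3) = (1/15) / (2/5) = 1/6.

1/6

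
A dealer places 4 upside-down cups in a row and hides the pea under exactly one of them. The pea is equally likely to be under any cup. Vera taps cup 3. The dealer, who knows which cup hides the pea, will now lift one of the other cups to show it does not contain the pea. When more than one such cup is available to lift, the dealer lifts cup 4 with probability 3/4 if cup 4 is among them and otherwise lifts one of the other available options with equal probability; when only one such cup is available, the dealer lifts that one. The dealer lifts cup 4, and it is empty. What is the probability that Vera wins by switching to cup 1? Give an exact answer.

1/3

Condition on the true location of the pea.
If it is under any of cups 1, 2, and 3 (prior 1/4 each): cup 4 is available, opened with probability 3/4; weight (1/4)·(3/4) = 3/16 each.
If it is under cup 4 (prior 1/4): the dealer opened cup 4, so this case is ruled out; weight (1/4)·0 = 0.
The weights sum to 9/16.
So P(the pea under cup 1 | the dealer opened cup 4) = (3/16) / (9/16) = 1/3.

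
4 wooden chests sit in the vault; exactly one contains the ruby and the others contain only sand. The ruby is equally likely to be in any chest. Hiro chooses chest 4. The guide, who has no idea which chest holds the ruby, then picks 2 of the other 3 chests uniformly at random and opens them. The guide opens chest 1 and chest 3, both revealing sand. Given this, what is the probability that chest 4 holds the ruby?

1/2

Consider each possible location of the ruby in turn.
If it is in either of chests 1 and 3 (prior 1/4 each): that chest was opened and seen not to hold the prize — ruled out; weight (1/4)·0 = 0 each.
If it is in either of chests 2 and 4 (prior 1/4 each): the guide picks exactly this set with probability 1/3 regardless, and none is the prize; weight (1/4)·(1/3) = 1/12 each.
The weights sum to 1/6.
So P(the ruby in chest 4 | the guide opened chest 1 and chest 3) = (1/12) / (1/6) = 1/2.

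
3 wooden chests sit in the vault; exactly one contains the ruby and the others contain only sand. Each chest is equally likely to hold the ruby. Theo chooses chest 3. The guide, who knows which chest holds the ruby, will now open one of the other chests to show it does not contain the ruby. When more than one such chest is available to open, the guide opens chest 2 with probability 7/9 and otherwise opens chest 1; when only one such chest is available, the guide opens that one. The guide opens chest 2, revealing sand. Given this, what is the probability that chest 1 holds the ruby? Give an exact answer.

9/16

Condition on the true location of the ruby.
If it is in chest 1 (prior 1/3): only chest 2 is available, probability 1; weight (1/3)·1 = 1/3.
If it is in chest 2 (prior 1/3): the guide opened chest 2, so this case is ruled out; weight (1/3)·0 = 0.
If it is in chest 3 (prior 1/3): chest 2 is available, opened with probability 7/9; weight (1/3)·(7/9) = 7/27.
The weights sum to 16/27.
So P(the ruby in chest 1 | the guide opened chest 2) = (1/3) / (16/27) = 9/16.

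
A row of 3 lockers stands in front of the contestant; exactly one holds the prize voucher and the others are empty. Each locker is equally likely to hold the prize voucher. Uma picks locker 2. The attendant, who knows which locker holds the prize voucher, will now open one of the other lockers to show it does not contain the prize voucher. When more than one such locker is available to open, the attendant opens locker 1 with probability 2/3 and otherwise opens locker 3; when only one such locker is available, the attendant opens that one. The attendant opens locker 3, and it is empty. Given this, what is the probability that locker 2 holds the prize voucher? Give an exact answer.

1/4

Condition on the true location of the prize voucher.
If it is in locker 1 (prior 1/3): only locker 3 is available, probability 1; weight (1/3)·1 = 1/3.
If it is in locker 2 (prior 1/3): locker 1 is available but not opened, probability 1/3; weight (1/3)·(1/3) = 1/9.
If it is in locker 3 (prior 1/3): the attendant opened locker 3, so this case is ruled out; weight (1/3)·0 = 0.
The weights sum to 4/9.
So P(the prize voucher in locker 2 | the attendant opened locker 3) = (1/9) / (4/9) = 1/4.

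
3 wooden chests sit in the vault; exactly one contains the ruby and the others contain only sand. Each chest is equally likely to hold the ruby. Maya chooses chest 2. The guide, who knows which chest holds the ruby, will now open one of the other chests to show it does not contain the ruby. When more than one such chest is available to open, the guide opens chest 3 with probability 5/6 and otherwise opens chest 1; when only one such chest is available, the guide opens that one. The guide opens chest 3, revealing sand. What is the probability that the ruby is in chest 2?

5/11

Consider each possible location of the ruby in turn.
If it is in chest 1 (prior 1/3): only chest 3 is available, probability 1; weight (1/3)·1 = 1/3.
If it is in chest 2 (prior 1/3): chest 3 is available, opened with probability 5/6; weight (1/3)·(5/6) = 5/18.
If it is in chest 3 (prior 1/3): the guide opened chest 3, so this case is ruled out; weight (1/3)·0 = 0.
The weights sum to 11/18.
So P(the ruby in chest 2 | the guide opened chest 3) = (5/18) / (11/18) = 5/11.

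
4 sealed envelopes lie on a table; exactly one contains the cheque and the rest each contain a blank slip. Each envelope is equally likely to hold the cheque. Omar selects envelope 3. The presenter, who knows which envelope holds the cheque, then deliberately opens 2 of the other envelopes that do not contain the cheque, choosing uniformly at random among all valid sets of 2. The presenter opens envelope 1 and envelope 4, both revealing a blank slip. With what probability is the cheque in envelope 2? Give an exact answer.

3/4

Apply Bayes' rule, conditioning on where the cheque actually is.
If it is in either of envelopes 1 and 4 (prior 1/4 each): that envelope was opened and seen not to hold the prize — ruled out; weight (1/4)·0 = 0 each.
If it is in envelope 2 (prior 1/4): the presenter has no choice, probability 1; weight (1/4)·1 = 1/4.
If it is in envelope 3 (prior 1/4): the presenter has 3 equally likely choices, so probability 1/3; weight (1/4)·(1/3) = 1/12.
The weights sum to 1/3.
So P(the cheque in envelope 2 | the presenter opened envelope 1 and envelope 4) = (1/4) / (1/3) = 3/4.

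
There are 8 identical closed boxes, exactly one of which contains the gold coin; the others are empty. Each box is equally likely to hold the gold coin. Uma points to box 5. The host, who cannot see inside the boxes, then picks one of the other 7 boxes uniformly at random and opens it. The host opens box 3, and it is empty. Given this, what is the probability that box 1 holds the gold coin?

Because the host chose which box to open without knowing where the gold coin is, the choice is independent of the prize location. Learning that box 3 does not hold the gold coin simply rules out that one location and leaves the remaining 7 boxes still equally likely by symmetry.
So P(the gold coin in box 1) = 1/7.

1/7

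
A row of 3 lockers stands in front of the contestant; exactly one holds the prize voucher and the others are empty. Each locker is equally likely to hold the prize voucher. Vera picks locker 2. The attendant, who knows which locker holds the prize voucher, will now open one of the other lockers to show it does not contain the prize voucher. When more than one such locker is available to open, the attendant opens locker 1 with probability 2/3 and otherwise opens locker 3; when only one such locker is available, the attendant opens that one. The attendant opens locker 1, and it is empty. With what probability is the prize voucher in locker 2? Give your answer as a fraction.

2/5

Condition on the true location of the prize voucher.
If it is in locker 1 (prior 1/3): the attendant opened locker 1, so this case is ruled out; weight (1/3)·0 = 0.
If it is in locker 2 (prior 1/3): locker 1 is available, opened with probability 2/3; weight (1/3)·(2/3) = 2/9.
If it is in locker 3 (prior 1/3): only locker 1 is available, probability 1; weight (1/3)·1 = 1/3.
The weights sum to 5/9.
So P(the prize voucher in locker 2 | the attendant opened locker 1) = (2/9) / (5/9) = 2/5.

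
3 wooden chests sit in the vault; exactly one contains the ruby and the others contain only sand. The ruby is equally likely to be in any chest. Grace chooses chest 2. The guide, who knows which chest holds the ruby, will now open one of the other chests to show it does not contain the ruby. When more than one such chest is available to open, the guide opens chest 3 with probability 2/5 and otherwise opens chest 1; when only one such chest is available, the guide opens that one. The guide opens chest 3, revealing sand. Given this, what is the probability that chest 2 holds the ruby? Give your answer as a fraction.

2/7

Apply Bayes' rule, conditioning on where the ruby actually is.
If it is in chest 1 (prior 1/3): only chest 3 is available, probability 1; weight (1/3)·1 = 1/3.
If it is in chest 2 (prior 1/3): chest 3 is available, opened with probability 2/5; weight (1/3)·(2/5) = 2/15.
If it is in chest 3 (prior 1/3): the guide opened chest 3, so this case is ruled out; weight (1/3)·0 = 0.
The weights sum to 7/15.
So P(the ruby in chest 2 | the guide opened chest 3) = (2/15) / (7/15) = 2/7.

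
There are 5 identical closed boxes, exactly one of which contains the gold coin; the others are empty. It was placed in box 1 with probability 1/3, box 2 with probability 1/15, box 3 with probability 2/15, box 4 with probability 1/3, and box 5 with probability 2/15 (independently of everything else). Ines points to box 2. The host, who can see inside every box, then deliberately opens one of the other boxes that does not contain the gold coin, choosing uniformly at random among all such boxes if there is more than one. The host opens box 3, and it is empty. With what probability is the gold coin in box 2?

Apply Bayes' rule, conditioning on where the gold coin actually is.
If it is in either of boxes 1 and 4 (prior 1/3 each): the host has 3 equally likely choices, so probability 1/3; weight (1/3)·(1/3) = 1/9 each.
If it is in box 2 (prior 1/15): the host has 4 equally likely choices, so probability 1/4; weight (1/15)·(1/4) = 1/60.
If it is in box 3 (prior 2/15): the host opened box 3, so this case is ruled out; weight (2/15)·0 = 0.
If it is in box 5 (prior 2/15): the host has 3 equally likely choices, so probability 1/3; weight (2/15)·(1/3) = 2/45.
The weights sum to 17/60.
So P(the gold coin in box 2 | the host opened box 3) = (1/60) / (17/60) = 1/17.

1/17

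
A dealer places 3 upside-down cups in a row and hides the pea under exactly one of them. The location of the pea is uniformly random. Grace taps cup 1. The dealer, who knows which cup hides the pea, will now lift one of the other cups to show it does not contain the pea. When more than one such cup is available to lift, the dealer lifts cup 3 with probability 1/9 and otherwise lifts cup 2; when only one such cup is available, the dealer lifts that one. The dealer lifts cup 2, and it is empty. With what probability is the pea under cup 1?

Condition on the true location of the pea.
If it is under cup 1 (prior 1/3): cup 3 is available but not opened, probability 8/9; weight (1/3)·(8/9) = 8/27.
If it is under cup 2 (prior 1/3): the dealer opened cup 2, so this case is ruled out; weight (1/3)·0 = 0.
If it is under cup 3 (prior 1/3): only cup 2 is available, probability 1; weight (1/3)·1 = 1/3.
The weights sum to 17/27.
So P(the pea under cup 1 | the dealer opened cup 2) = (8/27) / (17/27) = 8/17.

8/17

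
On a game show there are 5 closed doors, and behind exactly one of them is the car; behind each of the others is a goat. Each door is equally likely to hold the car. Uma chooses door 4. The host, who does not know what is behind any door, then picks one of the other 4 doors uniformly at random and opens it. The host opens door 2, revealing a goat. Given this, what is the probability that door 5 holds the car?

Because the host chose which door to open without knowing where the car is, the choice is independent of the prize location. Learning that door 2 does not hold the car simply rules out that one location and leaves the remaining 4 doors still equally likely by symmetry.
So P(the car behind door 5) = 1/4.

1/4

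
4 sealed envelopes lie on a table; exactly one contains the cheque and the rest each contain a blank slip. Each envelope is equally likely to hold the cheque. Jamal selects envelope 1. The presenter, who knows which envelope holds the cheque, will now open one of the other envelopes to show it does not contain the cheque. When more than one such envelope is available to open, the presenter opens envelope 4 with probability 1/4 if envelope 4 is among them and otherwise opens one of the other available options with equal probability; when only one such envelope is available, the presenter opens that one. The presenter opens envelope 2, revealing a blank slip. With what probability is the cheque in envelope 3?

6/13

Consider each possible location of the cheque in turn.
If it is in envelope 1 (prior 1/4): envelope 4 is available but not opened; envelope 2 gets probability (1 − 1/4)/2 = 3/8; weight (1/4)·(3/8) = 3/32.
If it is in envelope 2 (prior 1/4): the presenter opened envelope 2, so this case is ruled out; weight (1/4)·0 = 0.
If it is in envelope 3 (prior 1/4): envelope 4 is available but not opened, probability 3/4; weight (1/4)·(3/4) = 3/16.
If it is in envelope 4 (prior 1/4): envelope 4 holds the prize so is unavailable; the presenter chooses uniformly among the 2 others, probability 1/2; weight (1/4)·(1/2) = 1/8.
The weights sum to 13/32.
So P(the cheque in envelope 3 | the presenter opened envelope 2) = (3/16) / (13/32) = 6/13.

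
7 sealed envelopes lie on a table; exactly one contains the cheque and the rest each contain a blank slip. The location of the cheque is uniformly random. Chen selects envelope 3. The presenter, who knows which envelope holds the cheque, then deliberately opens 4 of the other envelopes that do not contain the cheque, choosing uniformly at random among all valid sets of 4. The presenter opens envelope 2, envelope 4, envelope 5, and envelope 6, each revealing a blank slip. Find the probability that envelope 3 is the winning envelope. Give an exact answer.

1/7

Consider each possible location of the cheque in turn.
If it is in either of envelopes 1 and 7 (prior 1/7 each): the presenter has 5 equally likely choices, so probability 1/5; weight (1/7)·(1/5) = 1/35 each.
If it is in any of envelopes 2, 4, 5, and 6 (prior 1/7 each): that envelope was opened and seen not to hold the prize — ruled out; weight (1/7)·0 = 0 each.
If it is in envelope 3 (prior 1/7): the presenter has 15 equally likely choices, so probability 1/15; weight (1/7)·(1/15) = 1/105.
The weights sum to 1/15.
So P(the cheque in envelope 3 | the presenter opened envelope 2, envelope 4, envelope 5, and envelope 6) = (1/105) / (1/15) = 1/7.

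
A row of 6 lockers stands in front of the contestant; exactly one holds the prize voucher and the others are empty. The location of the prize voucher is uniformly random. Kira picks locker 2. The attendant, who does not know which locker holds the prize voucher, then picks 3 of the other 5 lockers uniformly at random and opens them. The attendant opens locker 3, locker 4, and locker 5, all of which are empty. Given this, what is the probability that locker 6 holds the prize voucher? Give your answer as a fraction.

1/3

Because the attendant chose which lockers to open without knowing where the prize voucher is, the choice is independent of the prize location. Learning that none of the 3 opened lockers holds the prize voucher simply rules out those 3 locations and leaves the remaining 3 lockers still equally likely by symmetry.
So P(the prize voucher in locker 6) = 1/3.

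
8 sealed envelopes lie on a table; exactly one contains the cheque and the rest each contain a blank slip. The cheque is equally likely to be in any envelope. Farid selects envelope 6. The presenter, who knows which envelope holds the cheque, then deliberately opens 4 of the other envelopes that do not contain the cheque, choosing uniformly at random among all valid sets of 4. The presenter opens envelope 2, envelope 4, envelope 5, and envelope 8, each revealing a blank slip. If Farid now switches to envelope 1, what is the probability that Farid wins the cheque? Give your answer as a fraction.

Condition on the true location of the cheque.
If it is in any of envelopes 1, 3, and 7 (prior 1/8 each): the presenter has 15 equally likely choices, so probability 1/15; weight (1/8)·(1/15) = 1/120 each.
If it is in any of envelopes 2, 4, 5, and 8 (prior 1/8 each): that envelope was opened and seen not to hold the prize — ruled out; weight (1/8)·0 = 0 each.
If it is in envelope 6 (prior 1/8): the presenter has 35 equally likely choices, so probability 1/35; weight (1/8)·(1/35) = 1/280.
The weights sum to 1/35.
So P(the cheque in envelope 1 | the presenter opened envelope 2, envelope 4, envelope 5, and envelope 8) = (1/120) / (1/35) = 7/24.

7/24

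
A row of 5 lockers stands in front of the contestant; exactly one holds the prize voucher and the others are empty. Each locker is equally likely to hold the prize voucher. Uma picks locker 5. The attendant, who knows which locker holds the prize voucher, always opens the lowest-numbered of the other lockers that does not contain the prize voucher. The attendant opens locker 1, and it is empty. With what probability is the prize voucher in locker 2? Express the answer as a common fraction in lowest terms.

1/4

Condition on the true location of the prize voucher.
If it is in locker 1 (prior 1/5): the attendant opened locker 1, so this case is ruled out; weight (1/5)·0 = 0.
If it is in any of lockers 2, 3, 4, and 5 (prior 1/5 each): locker 1 is the lowest-numbered option available, probability 1; weight (1/5)·1 = 1/5 each.
The weights sum to 4/5.
So P(the prize voucher in locker 2 | the attendant opened locker 1) = (1/5) / (4/5) = 1/4.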